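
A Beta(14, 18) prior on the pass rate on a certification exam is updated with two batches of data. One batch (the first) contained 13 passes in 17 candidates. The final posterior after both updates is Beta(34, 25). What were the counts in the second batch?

7 passes and 3 failures

Sequential conjugate updates are equivalent to a single update on the pooled data, so total successes = posterior α − prior α and total failures = posterior β − prior β.
Total across both batches: 34−14=20 passes, 25−18=7 failures.
Subtract the first batch: 20−13=7 passes and 7−4=3 failures.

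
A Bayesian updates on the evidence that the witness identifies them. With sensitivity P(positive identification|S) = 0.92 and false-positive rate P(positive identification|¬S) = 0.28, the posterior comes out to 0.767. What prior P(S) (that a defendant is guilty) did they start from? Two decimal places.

Bayes' rule in odds form gives O(S|E) = O(S)·[P(E|S)/P(E|¬S)], hence O(S) = O(S|E)/LR.
Posterior odds = 0.767/(1−0.767) = 3.2918. LR = 0.92/0.28 = 3.2857.
Prior odds = 3.2918/3.2857 = 1.0019, so P(S) = 1.0019/(1+1.0019) ≈ 0.50.

P(S) = 0.50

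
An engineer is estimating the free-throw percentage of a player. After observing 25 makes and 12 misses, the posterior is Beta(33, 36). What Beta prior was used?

Beta(8, 24)

A Beta(α, β) prior with s successes and f failures in binomial data gives a Beta(α+s, β+f) posterior.
Subtract the data counts: 33−25=8, 36−12=24.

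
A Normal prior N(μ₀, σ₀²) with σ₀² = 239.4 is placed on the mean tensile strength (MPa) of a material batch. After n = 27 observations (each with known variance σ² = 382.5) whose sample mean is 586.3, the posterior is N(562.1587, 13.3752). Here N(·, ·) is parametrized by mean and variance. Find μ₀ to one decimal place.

μ₀ = 154.2

The posterior mean is a precision-weighted average: μ_n = (τ₀μ₀ + τ_data·x̄)/(τ₀+τ_data), with τ₀=1/σ₀² and τ_data=n/σ².
Here τ₀ = 1/239.4 = 0.004177 and τ_data = 27/382.5 = 0.070588, so τ_n = 0.074765.
Rearranging for μ₀: μ₀ = (μ_n·τ_n − τ_data·x̄)/τ₀ = (562.1587·0.074765 − 0.070588·586.3) / 0.004177 = 0.644051/0.004177 ≈ 154.2.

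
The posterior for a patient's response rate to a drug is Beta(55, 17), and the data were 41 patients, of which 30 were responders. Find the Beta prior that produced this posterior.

Beta(25, 6)

Under Beta–binomial conjugacy the posterior parameters are (a+s, b+f).
So a = 55 − 30 = 25 and b = 17 − 11 = 6.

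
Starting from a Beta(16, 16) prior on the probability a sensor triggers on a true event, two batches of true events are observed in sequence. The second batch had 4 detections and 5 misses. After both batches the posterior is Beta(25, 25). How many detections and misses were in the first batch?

Because Beta–binomial updating is additive in the counts, the combined data contributed (α_post−α_prior, β_post−β_prior) successes and failures.
Total across both batches: 25−16=9 detections, 25−16=9 misses.
Subtract the second batch: 9−4=5 detections and 9−5=4 misses.

5 detections and 4 misses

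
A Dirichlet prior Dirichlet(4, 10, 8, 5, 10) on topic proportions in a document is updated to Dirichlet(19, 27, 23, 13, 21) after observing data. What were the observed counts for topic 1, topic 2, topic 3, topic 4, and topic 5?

counts (15, 17, 15, 8, 11)

For a Dirichlet(α) prior with multinomial counts c, the posterior is Dirichlet(α + c) componentwise.
Counts are posterior − prior componentwise: 19−4=15, 27−10=17, 23−8=15, 13−5=8, 21−10=11.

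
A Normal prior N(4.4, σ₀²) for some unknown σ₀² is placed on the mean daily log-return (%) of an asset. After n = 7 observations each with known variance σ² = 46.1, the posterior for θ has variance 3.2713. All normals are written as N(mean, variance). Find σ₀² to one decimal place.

σ₀² = 6.5

Posterior precision equals prior precision plus data precision: 1/σ_n² = 1/σ₀² + n/σ².
So 1/σ₀² = 1/3.2713 − 7/46.1 = 0.305689 − 0.151844 = 0.153845.
Hence σ₀² = 1/0.153845 ≈ 6.5.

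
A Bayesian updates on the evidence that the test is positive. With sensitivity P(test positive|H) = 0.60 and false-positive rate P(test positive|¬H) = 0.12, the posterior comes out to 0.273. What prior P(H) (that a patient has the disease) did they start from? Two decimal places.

In odds form, posterior odds = prior odds × likelihood ratio, so prior odds = posterior odds ÷ LR.
Posterior odds = 0.273/(1−0.273) = 0.3755. LR = 0.60/0.12 = 5.0000.
Prior odds = 0.3755/5.0000 = 0.0751, so P(H) = 0.0751/(1+0.0751) ≈ 0.07.

P(H) = 0.07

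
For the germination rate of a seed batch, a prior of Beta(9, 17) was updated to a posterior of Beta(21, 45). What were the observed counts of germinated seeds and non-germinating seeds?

12 germinated seeds and 28 non-germinating seeds

A Beta(α, β) prior with s successes and f failures in binomial data gives a Beta(α+s, β+f) posterior.
Match parameters: s=21−9=12, f=45−17=28.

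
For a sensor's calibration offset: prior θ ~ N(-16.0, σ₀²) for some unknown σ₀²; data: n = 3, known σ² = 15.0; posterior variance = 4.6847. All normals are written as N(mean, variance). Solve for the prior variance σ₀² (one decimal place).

For the Normal–Normal model with known σ², precisions add: τ_n = τ₀ + n/σ².
So 1/σ₀² = 1/4.6847 − 3/15.0 = 0.213461 − 0.200000 = 0.013461.
Hence σ₀² = 1/0.013461 ≈ 74.3.

σ₀² = 74.3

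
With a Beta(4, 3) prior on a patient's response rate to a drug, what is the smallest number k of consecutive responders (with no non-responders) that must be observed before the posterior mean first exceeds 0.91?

k = 27

After k responders and 0 non-responders the posterior is Beta(4+k, 3), with mean (4+k)/(4+3+k).
Set (4+k)/(7+k) > 0.91 and solve: k > (0.91·7 − 4)/(1 − 0.91) = 26.333.
The smallest integer exceeding 26.333 is 27.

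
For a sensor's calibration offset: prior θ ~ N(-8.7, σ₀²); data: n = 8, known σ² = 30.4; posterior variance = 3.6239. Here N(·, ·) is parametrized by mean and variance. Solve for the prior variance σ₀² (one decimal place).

For the Normal–Normal model with known σ², precisions add: τ_n = τ₀ + n/σ².
So 1/σ₀² = 1/3.6239 − 8/30.4 = 0.275946 − 0.263158 = 0.012788.
Hence σ₀² = 1/0.012788 ≈ 78.2.

σ₀² = 78.2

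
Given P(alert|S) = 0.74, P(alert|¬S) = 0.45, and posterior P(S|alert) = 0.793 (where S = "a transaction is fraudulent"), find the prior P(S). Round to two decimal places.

In odds form, posterior odds = prior odds × likelihood ratio, so prior odds = posterior odds ÷ LR.
Posterior odds = 0.793/(1−0.793) = 3.8309. LR = 0.74/0.45 = 1.6444.
Prior odds = 3.8309/1.6444 = 2.3297, so P(S) = 2.3297/(1+2.3297) ≈ 0.70.

P(S) = 0.70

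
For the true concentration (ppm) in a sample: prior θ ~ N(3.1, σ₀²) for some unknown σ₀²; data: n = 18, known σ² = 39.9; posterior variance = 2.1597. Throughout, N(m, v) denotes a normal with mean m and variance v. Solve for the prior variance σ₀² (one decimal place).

σ₀² = 84.0

Posterior precision equals prior precision plus data precision: 1/σ_n² = 1/σ₀² + n/σ².
So 1/σ₀² = 1/2.1597 − 18/39.9 = 0.463027 − 0.451128 = 0.011899.
Hence σ₀² = 1/0.011899 ≈ 84.0.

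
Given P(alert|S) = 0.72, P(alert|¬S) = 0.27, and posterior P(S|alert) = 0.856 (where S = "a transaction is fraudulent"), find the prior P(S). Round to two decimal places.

P(S) = 0.69

In odds form, posterior odds = prior odds × likelihood ratio, so prior odds = posterior odds ÷ LR.
Posterior odds = 0.856/(1−0.856) = 5.9444. LR = 0.72/0.27 = 2.6667.
Prior odds = 5.9444/2.6667 = 2.2291, so P(S) = 2.2291/(1+2.2291) ≈ 0.69.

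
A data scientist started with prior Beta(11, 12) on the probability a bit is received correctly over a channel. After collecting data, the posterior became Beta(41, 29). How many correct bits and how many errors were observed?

30 correct bits and 17 errors

Under Beta–binomial conjugacy the posterior parameters are (α+s, β+f).
So s = 41 − 11 = 30 and f = 29 − 12 = 17.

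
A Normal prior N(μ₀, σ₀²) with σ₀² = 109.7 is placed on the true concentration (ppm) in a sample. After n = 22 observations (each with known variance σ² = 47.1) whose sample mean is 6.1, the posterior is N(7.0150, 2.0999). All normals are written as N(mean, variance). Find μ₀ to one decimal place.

With known observation variance, the Normal–Normal posterior has precision τ_n = τ₀ + n/σ² and mean μ_n = (τ₀μ₀ + (n/σ²)x̄)/τ_n.
Here τ₀ = 1/109.7 = 0.009116 and τ_data = 22/47.1 = 0.467091, so τ_n = 0.476207.
Rearranging for μ₀: μ₀ = (μ_n·τ_n − τ_data·x̄)/τ₀ = (7.0150·0.476207 − 0.467091·6.1) / 0.009116 = 0.491337/0.009116 ≈ 53.9.

μ₀ = 53.9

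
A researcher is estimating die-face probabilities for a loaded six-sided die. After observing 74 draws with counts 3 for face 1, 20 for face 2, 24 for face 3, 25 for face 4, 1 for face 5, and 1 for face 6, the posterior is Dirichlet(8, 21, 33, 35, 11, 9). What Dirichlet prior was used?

Dirichlet(5, 1, 9, 10, 10, 8)

For a Dirichlet(α) prior with multinomial counts c, the posterior is Dirichlet(α + c) componentwise.
Subtract each count from the matching posterior parameter: 8−3=5, 21−20=1, 33−24=9, 35−25=10, 11−1=10, 9−1=8.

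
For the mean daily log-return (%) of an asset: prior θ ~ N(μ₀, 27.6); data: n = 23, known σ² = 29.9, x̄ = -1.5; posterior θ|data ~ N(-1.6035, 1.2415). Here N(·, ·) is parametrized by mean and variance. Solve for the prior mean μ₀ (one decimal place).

μ₀ = -3.8

With known observation variance, the Normal–Normal posterior has precision τ_n = τ₀ + n/σ² and mean μ_n = (τ₀μ₀ + (n/σ²)x̄)/τ_n.
Here τ₀ = 1/27.6 = 0.036232 and τ_data = 23/29.9 = 0.769231, so τ_n = 0.805463.
Rearranging for μ₀: μ₀ = (μ_n·τ_n − τ_data·x̄)/τ₀ = (-1.6035·0.805463 − 0.769231·-1.5) / 0.036232 = -0.137713/0.036232 ≈ -3.8.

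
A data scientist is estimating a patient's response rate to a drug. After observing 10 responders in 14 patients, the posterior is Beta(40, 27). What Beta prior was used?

A Beta(α, β) prior with s successes and f failures in binomial data gives a Beta(α+s, β+f) posterior.
So α = 40 − 10 = 30 and β = 27 − 4 = 23.

Beta(30, 23)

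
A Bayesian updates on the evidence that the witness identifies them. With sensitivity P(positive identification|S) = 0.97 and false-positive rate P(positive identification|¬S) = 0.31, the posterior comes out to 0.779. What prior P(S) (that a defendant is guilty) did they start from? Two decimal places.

P(S) = 0.53

Bayes' rule in odds form gives O(S|E) = O(S)·[P(E|S)/P(E|¬S)], hence O(S) = O(S|E)/LR.
Posterior odds = 0.779/(1−0.779) = 3.5249. LR = 0.97/0.31 = 3.1290.
Prior odds = 3.5249/3.1290 = 1.1265, so P(S) = 1.1265/(1+1.1265) ≈ 0.53.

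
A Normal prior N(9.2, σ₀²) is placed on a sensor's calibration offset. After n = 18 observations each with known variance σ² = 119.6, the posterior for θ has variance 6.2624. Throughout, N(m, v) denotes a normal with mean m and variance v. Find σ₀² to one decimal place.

For the Normal–Normal model with known σ², precisions add: τ_n = τ₀ + n/σ².
So 1/σ₀² = 1/6.2624 − 18/119.6 = 0.159683 − 0.150502 = 0.009181.
Hence σ₀² = 1/0.009181 ≈ 108.9.

σ₀² = 108.9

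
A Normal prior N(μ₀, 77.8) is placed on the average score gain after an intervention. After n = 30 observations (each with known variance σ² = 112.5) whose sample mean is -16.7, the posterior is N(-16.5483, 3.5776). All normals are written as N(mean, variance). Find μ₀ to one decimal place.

μ₀ = -13.4

The posterior mean is a precision-weighted average: μ_n = (τ₀μ₀ + τ_data·x̄)/(τ₀+τ_data), with τ₀=1/σ₀² and τ_data=n/σ².
Here τ₀ = 1/77.8 = 0.012853 and τ_data = 30/112.5 = 0.266667, so τ_n = 0.279520.
Rearranging for μ₀: μ₀ = (μ_n·τ_n − τ_data·x̄)/τ₀ = (-16.5483·0.279520 − 0.266667·-16.7) / 0.012853 = -0.172242/0.012853 ≈ -13.4.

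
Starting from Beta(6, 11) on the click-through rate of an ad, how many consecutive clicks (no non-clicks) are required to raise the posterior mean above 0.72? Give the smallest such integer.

After k clicks and 0 non-clicks the posterior is Beta(6+k, 11), with mean (6+k)/(6+11+k).
Set (6+k)/(17+k) > 0.72 and solve: k > (0.72·17 − 6)/(1 − 0.72) = 22.286.
The smallest integer exceeding 22.286 is 23.

k = 23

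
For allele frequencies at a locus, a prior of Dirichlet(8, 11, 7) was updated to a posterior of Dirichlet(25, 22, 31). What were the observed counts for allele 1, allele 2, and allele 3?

For a Dirichlet(α) prior with multinomial counts c, the posterior is Dirichlet(α + c) componentwise.
Counts are posterior − prior componentwise: 25−8=17, 22−11=11, 31−7=24.

counts (17, 11, 24)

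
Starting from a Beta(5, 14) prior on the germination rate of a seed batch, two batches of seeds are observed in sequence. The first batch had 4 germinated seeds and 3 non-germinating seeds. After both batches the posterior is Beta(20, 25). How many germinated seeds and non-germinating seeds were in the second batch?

11 germinated seeds and 8 non-germinating seeds

Because Beta–binomial updating is additive in the counts, the combined data contributed (α_post−α_prior, β_post−β_prior) successes and failures.
Total across both batches: 20−5=15 germinated seeds, 25−14=11 non-germinating seeds.
Subtract the first batch: 15−4=11 germinated seeds and 11−3=8 non-germinating seeds.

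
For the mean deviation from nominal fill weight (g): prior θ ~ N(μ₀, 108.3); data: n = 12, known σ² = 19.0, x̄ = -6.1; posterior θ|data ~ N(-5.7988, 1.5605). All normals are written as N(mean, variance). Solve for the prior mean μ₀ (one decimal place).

μ₀ = 14.8

With known observation variance, the Normal–Normal posterior has precision τ_n = τ₀ + n/σ² and mean μ_n = (τ₀μ₀ + (n/σ²)x̄)/τ_n.
Here τ₀ = 1/108.3 = 0.009234 and τ_data = 12/19.0 = 0.631579, so τ_n = 0.640813.
Rearranging for μ₀: μ₀ = (μ_n·τ_n − τ_data·x̄)/τ₀ = (-5.7988·0.640813 − 0.631579·-6.1) / 0.009234 = 0.136685/0.009234 ≈ 14.8.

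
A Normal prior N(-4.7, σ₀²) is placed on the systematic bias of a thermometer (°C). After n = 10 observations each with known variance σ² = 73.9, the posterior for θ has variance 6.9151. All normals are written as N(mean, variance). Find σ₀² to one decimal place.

For the Normal–Normal model with known σ², precisions add: τ_n = τ₀ + n/σ².
So 1/σ₀² = 1/6.9151 − 10/73.9 = 0.144611 − 0.135318 = 0.009293.
Hence σ₀² = 1/0.009293 ≈ 107.6.

σ₀² = 107.6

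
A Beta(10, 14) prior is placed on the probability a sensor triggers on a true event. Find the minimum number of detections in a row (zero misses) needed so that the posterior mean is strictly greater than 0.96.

k = 327

After k detections and 0 misses the posterior is Beta(10+k, 14), with mean (10+k)/(10+14+k).
Set (10+k)/(24+k) > 0.96 and solve: k > (0.96·24 − 10)/(1 − 0.96) = 326.000.
The smallest integer exceeding 326.000 is 327, and checking k=327: (337)/(351) = 0.9601 > 0.96.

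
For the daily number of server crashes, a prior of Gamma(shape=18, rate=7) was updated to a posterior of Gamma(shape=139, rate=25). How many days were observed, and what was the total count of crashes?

n = 18 days with total 121 crashes

A Gamma(α, β) prior (rate parametrization) on a Poisson rate with n observations summing to S gives posterior Gamma(α+S, β+n).
Matching: Σxᵢ = 139 − 18 = 121 and n = 25 − 7 = 18.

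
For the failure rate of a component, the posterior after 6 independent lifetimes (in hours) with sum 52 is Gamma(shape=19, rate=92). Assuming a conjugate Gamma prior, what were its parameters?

Gamma–exponential conjugacy: posterior shape = α + n, posterior rate = β + Σtᵢ.
So α = 19 − 6 = 13 and β = 92 − 52 = 40.

Gamma(shape=13, rate=40)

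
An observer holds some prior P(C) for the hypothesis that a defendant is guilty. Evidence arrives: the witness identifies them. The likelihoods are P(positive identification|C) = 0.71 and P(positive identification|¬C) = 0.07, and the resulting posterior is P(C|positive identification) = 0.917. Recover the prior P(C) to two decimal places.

Bayes' rule in odds form gives O(C|E) = O(C)·[P(E|C)/P(E|¬C)], hence O(C) = O(C|E)/LR.
Posterior odds = 0.917/(1−0.917) = 11.0482. LR = 0.71/0.07 = 10.1429.
Prior odds = 11.0482/10.1429 = 1.0893, so P(C) = 1.0893/(1+1.0893) ≈ 0.52.

P(C) = 0.52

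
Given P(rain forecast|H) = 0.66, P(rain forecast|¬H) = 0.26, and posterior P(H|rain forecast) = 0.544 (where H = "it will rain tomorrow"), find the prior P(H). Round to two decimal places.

In odds form, posterior odds = prior odds × likelihood ratio, so prior odds = posterior odds ÷ LR.
Posterior odds = 0.544/(1−0.544) = 1.1930. LR = 0.66/0.26 = 2.5385.
Prior odds = 1.1930/2.5385 = 0.4700, so P(H) = 0.4700/(1+0.4700) ≈ 0.32.

P(H) = 0.32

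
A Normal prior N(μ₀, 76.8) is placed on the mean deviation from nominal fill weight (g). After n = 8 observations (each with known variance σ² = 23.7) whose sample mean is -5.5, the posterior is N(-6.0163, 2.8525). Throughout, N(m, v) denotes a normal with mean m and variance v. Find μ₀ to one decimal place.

μ₀ = -19.4

The posterior mean is a precision-weighted average: μ_n = (τ₀μ₀ + τ_data·x̄)/(τ₀+τ_data), with τ₀=1/σ₀² and τ_data=n/σ².
Here τ₀ = 1/76.8 = 0.013021 and τ_data = 8/23.7 = 0.337553, so τ_n = 0.350574.
Rearranging for μ₀: μ₀ = (μ_n·τ_n − τ_data·x̄)/τ₀ = (-6.0163·0.350574 − 0.337553·-5.5) / 0.013021 = -0.252617/0.013021 ≈ -19.4.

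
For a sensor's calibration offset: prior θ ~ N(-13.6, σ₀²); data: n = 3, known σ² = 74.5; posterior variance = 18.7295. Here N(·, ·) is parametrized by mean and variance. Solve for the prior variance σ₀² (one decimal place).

Posterior precision equals prior precision plus data precision: 1/σ_n² = 1/σ₀² + n/σ².
So 1/σ₀² = 1/18.7295 − 3/74.5 = 0.053392 − 0.040268 = 0.013124.
Hence σ₀² = 1/0.013124 ≈ 76.2.

σ₀² = 76.2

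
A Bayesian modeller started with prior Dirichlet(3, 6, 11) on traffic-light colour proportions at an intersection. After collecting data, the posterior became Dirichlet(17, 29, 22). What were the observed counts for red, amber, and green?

counts (14, 23, 11)

For a Dirichlet(α) prior with multinomial counts c, the posterior is Dirichlet(α + c) componentwise.
Counts are posterior − prior componentwise: 17−3=14, 29−6=23, 22−11=11.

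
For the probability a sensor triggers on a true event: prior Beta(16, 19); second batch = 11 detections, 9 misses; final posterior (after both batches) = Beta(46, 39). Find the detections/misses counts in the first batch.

19 detections and 11 misses

Sequential conjugate updates are equivalent to a single update on the pooled data, so total successes = posterior α − prior α and total failures = posterior β − prior β.
Total across both batches: 46−16=30 detections, 39−19=20 misses.
Subtract the second batch: 30−11=19 detections and 20−9=11 misses.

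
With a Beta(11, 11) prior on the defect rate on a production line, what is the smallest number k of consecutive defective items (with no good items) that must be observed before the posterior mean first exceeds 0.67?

After k defective items and 0 good items the posterior is Beta(11+k, 11), with mean (11+k)/(11+11+k).
Set (11+k)/(22+k) > 0.67 and solve: k > (0.67·22 − 11)/(1 − 0.67) = 11.333.
The smallest integer exceeding 11.333 is 12, and checking k=12: (23)/(34) = 0.6765 > 0.67.

k = 12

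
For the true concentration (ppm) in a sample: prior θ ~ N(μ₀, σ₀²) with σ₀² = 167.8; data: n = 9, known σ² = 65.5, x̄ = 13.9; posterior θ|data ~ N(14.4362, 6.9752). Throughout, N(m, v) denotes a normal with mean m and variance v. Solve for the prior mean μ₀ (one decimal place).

μ₀ = 26.8

With known observation variance, the Normal–Normal posterior has precision τ_n = τ₀ + n/σ² and mean μ_n = (τ₀μ₀ + (n/σ²)x̄)/τ_n.
Here τ₀ = 1/167.8 = 0.005959 and τ_data = 9/65.5 = 0.137405, so τ_n = 0.143364.
Rearranging for μ₀: μ₀ = (μ_n·τ_n − τ_data·x̄)/τ₀ = (14.4362·0.143364 − 0.137405·13.9) / 0.005959 = 0.159702/0.005959 ≈ 26.8.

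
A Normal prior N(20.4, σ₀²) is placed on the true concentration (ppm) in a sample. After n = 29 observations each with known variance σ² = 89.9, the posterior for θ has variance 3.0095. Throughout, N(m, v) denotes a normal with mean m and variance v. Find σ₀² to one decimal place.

σ₀² = 103.1

For the Normal–Normal model with known σ², precisions add: τ_n = τ₀ + n/σ².
So 1/σ₀² = 1/3.0095 − 29/89.9 = 0.332281 − 0.322581 = 0.009700.
Hence σ₀² = 1/0.009700 ≈ 103.1.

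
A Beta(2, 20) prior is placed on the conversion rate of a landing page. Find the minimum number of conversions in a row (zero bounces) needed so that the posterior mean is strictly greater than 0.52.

k = 20

After k conversions and 0 bounces the posterior is Beta(2+k, 20), with mean (2+k)/(2+20+k).
Set (2+k)/(22+k) > 0.52 and solve: k > (0.52·22 − 2)/(1 − 0.52) = 19.667.
The smallest integer exceeding 19.667 is 20.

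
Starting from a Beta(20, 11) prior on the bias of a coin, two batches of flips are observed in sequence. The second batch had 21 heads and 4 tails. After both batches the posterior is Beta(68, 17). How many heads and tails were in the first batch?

Sequential conjugate updates are equivalent to a single update on the pooled data, so total successes = posterior α − prior α and total failures = posterior β − prior β.
Total across both batches: 68−20=48 heads, 17−11=6 tails.
Subtract the second batch: 48−21=27 heads and 6−4=2 tails.

27 heads and 2 tails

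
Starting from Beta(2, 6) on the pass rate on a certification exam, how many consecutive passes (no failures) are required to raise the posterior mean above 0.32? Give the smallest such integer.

After k passes and 0 failures the posterior is Beta(2+k, 6), with mean (2+k)/(2+6+k).
Set (2+k)/(8+k) > 0.32 and solve: k > (0.32·8 − 2)/(1 − 0.32) = 0.824.
The smallest integer exceeding 0.824 is 1, and checking k=1: (3)/(9) = 0.3333 > 0.32.

k = 1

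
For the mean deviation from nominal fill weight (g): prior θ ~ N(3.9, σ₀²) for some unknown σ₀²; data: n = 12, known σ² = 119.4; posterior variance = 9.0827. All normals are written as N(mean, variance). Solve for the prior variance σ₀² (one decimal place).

Posterior precision equals prior precision plus data precision: 1/σ_n² = 1/σ₀² + n/σ².
So 1/σ₀² = 1/9.0827 − 12/119.4 = 0.110099 − 0.100503 = 0.009596.
Hence σ₀² = 1/0.009596 ≈ 104.2.

σ₀² = 104.2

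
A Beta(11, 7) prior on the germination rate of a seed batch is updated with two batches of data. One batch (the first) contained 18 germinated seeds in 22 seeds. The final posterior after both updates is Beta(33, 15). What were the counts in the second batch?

Because Beta–binomial updating is additive in the counts, the combined data contributed (α_post−α_prior, β_post−β_prior) successes and failures.
Total across both batches: 33−11=22 germinated seeds, 15−7=8 non-germinating seeds.
Subtract the first batch: 22−18=4 germinated seeds and 8−4=4 non-germinating seeds.

4 germinated seeds and 4 non-germinating seeds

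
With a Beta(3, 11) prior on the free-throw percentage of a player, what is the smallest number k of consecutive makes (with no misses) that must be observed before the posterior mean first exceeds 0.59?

k = 13

After k makes and 0 misses the posterior is Beta(3+k, 11), with mean (3+k)/(3+11+k).
Set (3+k)/(14+k) > 0.59 and solve: k > (0.59·14 − 3)/(1 − 0.59) = 12.829.
The smallest integer exceeding 12.829 is 13.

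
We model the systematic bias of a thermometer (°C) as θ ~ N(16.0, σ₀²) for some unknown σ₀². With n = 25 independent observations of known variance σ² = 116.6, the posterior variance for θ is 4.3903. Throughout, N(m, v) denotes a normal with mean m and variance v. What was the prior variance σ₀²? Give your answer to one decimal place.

Posterior precision equals prior precision plus data precision: 1/σ_n² = 1/σ₀² + n/σ².
So 1/σ₀² = 1/4.3903 − 25/116.6 = 0.227775 − 0.214408 = 0.013367.
Hence σ₀² = 1/0.013367 ≈ 74.8.

σ₀² = 74.8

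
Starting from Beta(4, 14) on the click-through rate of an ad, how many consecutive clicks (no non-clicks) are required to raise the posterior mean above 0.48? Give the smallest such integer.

k = 9

After k clicks and 0 non-clicks the posterior is Beta(4+k, 14), with mean (4+k)/(4+14+k).
Set (4+k)/(18+k) > 0.48 and solve: k > (0.48·18 − 4)/(1 − 0.48) = 8.923.
The smallest integer exceeding 8.923 is 9.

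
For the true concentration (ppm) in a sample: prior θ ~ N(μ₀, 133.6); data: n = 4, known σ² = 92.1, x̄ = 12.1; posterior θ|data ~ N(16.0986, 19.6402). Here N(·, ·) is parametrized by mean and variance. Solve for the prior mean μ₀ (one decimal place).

With known observation variance, the Normal–Normal posterior has precision τ_n = τ₀ + n/σ² and mean μ_n = (τ₀μ₀ + (n/σ²)x̄)/τ_n.
Here τ₀ = 1/133.6 = 0.007485 and τ_data = 4/92.1 = 0.043431, so τ_n = 0.050916.
Rearranging for μ₀: μ₀ = (μ_n·τ_n − τ_data·x̄)/τ₀ = (16.0986·0.050916 − 0.043431·12.1) / 0.007485 = 0.294161/0.007485 ≈ 39.3.

μ₀ = 39.3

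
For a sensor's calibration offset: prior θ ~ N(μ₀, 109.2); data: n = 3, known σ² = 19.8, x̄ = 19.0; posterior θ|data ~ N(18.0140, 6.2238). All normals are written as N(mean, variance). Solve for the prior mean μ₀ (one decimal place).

μ₀ = 1.7

The posterior mean is a precision-weighted average: μ_n = (τ₀μ₀ + τ_data·x̄)/(τ₀+τ_data), with τ₀=1/σ₀² and τ_data=n/σ².
Here τ₀ = 1/109.2 = 0.009158 and τ_data = 3/19.8 = 0.151515, so τ_n = 0.160673.
Rearranging for μ₀: μ₀ = (μ_n·τ_n − τ_data·x̄)/τ₀ = (18.0140·0.160673 − 0.151515·19.0) / 0.009158 = 0.015578/0.009158 ≈ 1.7.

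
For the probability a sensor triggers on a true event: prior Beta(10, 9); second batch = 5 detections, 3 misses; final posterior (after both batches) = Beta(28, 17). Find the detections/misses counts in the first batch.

13 detections and 5 misses

Sequential conjugate updates are equivalent to a single update on the pooled data, so total successes = posterior α − prior α and total failures = posterior β − prior β.
Total across both batches: 28−10=18 detections, 17−9=8 misses.
Subtract the second batch: 18−5=13 detections and 8−3=5 misses.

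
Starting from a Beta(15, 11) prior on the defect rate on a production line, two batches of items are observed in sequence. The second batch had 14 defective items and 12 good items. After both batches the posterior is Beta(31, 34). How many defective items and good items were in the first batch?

2 defective items and 11 good items

Sequential conjugate updates are equivalent to a single update on the pooled data, so total successes = posterior α − prior α and total failures = posterior β − prior β.
Total across both batches: 31−15=16 defective items, 34−11=23 good items.
Subtract the second batch: 16−14=2 defective items and 23−12=11 good items.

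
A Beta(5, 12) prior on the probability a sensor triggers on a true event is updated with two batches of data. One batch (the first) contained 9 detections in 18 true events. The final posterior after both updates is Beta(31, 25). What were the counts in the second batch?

17 detections and 4 misses

Sequential conjugate updates are equivalent to a single update on the pooled data, so total successes = posterior α − prior α and total failures = posterior β − prior β.
Total across both batches: 31−5=26 detections, 25−12=13 misses.
Subtract the first batch: 26−9=17 detections and 13−9=4 misses.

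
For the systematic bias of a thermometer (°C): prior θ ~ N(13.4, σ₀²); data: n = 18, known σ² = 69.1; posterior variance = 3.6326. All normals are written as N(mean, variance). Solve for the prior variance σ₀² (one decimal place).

σ₀² = 67.6

For the Normal–Normal model with known σ², precisions add: τ_n = τ₀ + n/σ².
So 1/σ₀² = 1/3.6326 − 18/69.1 = 0.275285 − 0.260492 = 0.014793.
Hence σ₀² = 1/0.014793 ≈ 67.6.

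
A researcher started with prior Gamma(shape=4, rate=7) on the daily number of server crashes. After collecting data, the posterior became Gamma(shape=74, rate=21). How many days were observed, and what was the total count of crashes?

A Gamma(α, β) prior (rate parametrization) on a Poisson rate with n observations summing to S gives posterior Gamma(α+S, β+n).
Matching: Σxᵢ = 74 − 4 = 70 and n = 21 − 7 = 14.

n = 14 days with total 70 crashes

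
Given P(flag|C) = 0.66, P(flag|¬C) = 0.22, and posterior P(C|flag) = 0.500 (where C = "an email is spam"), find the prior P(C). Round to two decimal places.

In odds form, posterior odds = prior odds × likelihood ratio, so prior odds = posterior odds ÷ LR.
Posterior odds = 0.500/(1−0.500) = 1.0000. LR = 0.66/0.22 = 3.0000.
Prior odds = 1.0000/3.0000 = 0.3333, so P(C) = 0.3333/(1+0.3333) ≈ 0.25.

P(C) = 0.25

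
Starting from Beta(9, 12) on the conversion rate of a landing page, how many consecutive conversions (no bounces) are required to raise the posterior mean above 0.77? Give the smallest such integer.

k = 32

After k conversions and 0 bounces the posterior is Beta(9+k, 12), with mean (9+k)/(9+12+k).
Set (9+k)/(21+k) > 0.77 and solve: k > (0.77·21 − 9)/(1 − 0.77) = 31.174.
The smallest integer exceeding 31.174 is 32, and checking k=32: (41)/(53) = 0.7736 > 0.77.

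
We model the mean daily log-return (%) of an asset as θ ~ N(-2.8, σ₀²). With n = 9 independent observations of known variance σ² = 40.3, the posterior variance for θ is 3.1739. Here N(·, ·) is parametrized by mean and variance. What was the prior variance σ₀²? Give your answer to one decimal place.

For the Normal–Normal model with known σ², precisions add: τ_n = τ₀ + n/σ².
So 1/σ₀² = 1/3.1739 − 9/40.3 = 0.315070 − 0.223325 = 0.091745.
Hence σ₀² = 1/0.091745 ≈ 10.9.

σ₀² = 10.9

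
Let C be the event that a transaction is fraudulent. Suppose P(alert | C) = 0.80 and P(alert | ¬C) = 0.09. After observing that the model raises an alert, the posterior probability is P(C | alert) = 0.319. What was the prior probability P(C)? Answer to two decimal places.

P(C) = 0.05

In odds form, posterior odds = prior odds × likelihood ratio, so prior odds = posterior odds ÷ LR.
Posterior odds = 0.319/(1−0.319) = 0.4684. LR = 0.80/0.09 = 8.8889.
Prior odds = 0.4684/8.8889 = 0.0527, so P(C) = 0.0527/(1+0.0527) ≈ 0.05.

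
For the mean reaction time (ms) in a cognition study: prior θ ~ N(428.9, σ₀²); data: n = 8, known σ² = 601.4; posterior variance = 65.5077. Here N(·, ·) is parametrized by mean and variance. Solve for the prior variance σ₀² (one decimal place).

Posterior precision equals prior precision plus data precision: 1/σ_n² = 1/σ₀² + n/σ².
So 1/σ₀² = 1/65.5077 − 8/601.4 = 0.015265 − 0.013302 = 0.001963.
Hence σ₀² = 1/0.001963 ≈ 509.4.

σ₀² = 509.4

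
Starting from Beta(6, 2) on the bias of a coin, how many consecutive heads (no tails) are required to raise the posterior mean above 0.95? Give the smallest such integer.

k = 33

After k heads and 0 tails the posterior is Beta(6+k, 2), with mean (6+k)/(6+2+k).
Set (6+k)/(8+k) > 0.95 and solve: k > (0.95·8 − 6)/(1 − 0.95) = 32.000.
The smallest integer exceeding 32.000 is 33, and checking k=33: (39)/(41) = 0.9512 > 0.95.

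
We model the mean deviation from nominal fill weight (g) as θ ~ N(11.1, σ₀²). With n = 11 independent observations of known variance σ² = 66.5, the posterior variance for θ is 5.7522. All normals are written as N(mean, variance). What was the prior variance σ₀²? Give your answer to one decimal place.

σ₀² = 118.6

Posterior precision equals prior precision plus data precision: 1/σ_n² = 1/σ₀² + n/σ².
So 1/σ₀² = 1/5.7522 − 11/66.5 = 0.173847 − 0.165414 = 0.008433.
Hence σ₀² = 1/0.008433 ≈ 118.6.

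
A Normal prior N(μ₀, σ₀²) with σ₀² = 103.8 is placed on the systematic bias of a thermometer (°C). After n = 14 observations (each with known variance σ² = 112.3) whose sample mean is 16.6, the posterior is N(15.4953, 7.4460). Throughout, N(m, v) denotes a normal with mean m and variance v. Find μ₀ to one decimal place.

μ₀ = 1.2

With known observation variance, the Normal–Normal posterior has precision τ_n = τ₀ + n/σ² and mean μ_n = (τ₀μ₀ + (n/σ²)x̄)/τ_n.
Here τ₀ = 1/103.8 = 0.009634 and τ_data = 14/112.3 = 0.124666, so τ_n = 0.134300.
Rearranging for μ₀: μ₀ = (μ_n·τ_n − τ_data·x̄)/τ₀ = (15.4953·0.134300 − 0.124666·16.6) / 0.009634 = 0.011563/0.009634 ≈ 1.2.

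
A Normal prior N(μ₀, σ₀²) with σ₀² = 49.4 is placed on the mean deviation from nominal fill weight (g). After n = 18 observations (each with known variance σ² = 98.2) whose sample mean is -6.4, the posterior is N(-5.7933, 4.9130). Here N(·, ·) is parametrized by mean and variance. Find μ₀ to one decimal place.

With known observation variance, the Normal–Normal posterior has precision τ_n = τ₀ + n/σ² and mean μ_n = (τ₀μ₀ + (n/σ²)x̄)/τ_n.
Here τ₀ = 1/49.4 = 0.020243 and τ_data = 18/98.2 = 0.183299, so τ_n = 0.203542.
Rearranging for μ₀: μ₀ = (μ_n·τ_n − τ_data·x̄)/τ₀ = (-5.7933·0.203542 − 0.183299·-6.4) / 0.020243 = -0.006066/0.020243 ≈ -0.3.

μ₀ = -0.3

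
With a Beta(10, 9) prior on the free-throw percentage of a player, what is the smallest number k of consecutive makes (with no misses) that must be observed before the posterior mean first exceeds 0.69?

After k makes and 0 misses the posterior is Beta(10+k, 9), with mean (10+k)/(10+9+k).
Set (10+k)/(19+k) > 0.69 and solve: k > (0.69·19 − 10)/(1 − 0.69) = 10.032.
The smallest integer exceeding 10.032 is 11, and checking k=11: (21)/(30) = 0.7000 > 0.69.

k = 11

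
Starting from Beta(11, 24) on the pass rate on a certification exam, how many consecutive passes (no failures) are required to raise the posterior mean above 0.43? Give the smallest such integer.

After k passes and 0 failures the posterior is Beta(11+k, 24), with mean (11+k)/(11+24+k).
Set (11+k)/(35+k) > 0.43 and solve: k > (0.43·35 − 11)/(1 − 0.43) = 7.105.
The smallest integer exceeding 7.105 is 8.

k = 8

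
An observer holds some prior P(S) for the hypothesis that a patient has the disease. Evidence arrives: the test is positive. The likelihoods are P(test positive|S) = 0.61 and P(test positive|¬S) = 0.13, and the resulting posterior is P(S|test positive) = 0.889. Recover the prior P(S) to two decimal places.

In odds form, posterior odds = prior odds × likelihood ratio, so prior odds = posterior odds ÷ LR.
Posterior odds = 0.889/(1−0.889) = 8.0090. LR = 0.61/0.13 = 4.6923.
Prior odds = 8.0090/4.6923 = 1.7068, so P(S) = 1.7068/(1+1.7068) ≈ 0.63.

P(S) = 0.63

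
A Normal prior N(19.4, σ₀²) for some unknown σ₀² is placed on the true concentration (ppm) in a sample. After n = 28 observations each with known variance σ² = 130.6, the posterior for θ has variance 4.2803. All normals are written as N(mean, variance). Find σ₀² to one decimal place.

Posterior precision equals prior precision plus data precision: 1/σ_n² = 1/σ₀² + n/σ².
So 1/σ₀² = 1/4.2803 − 28/130.6 = 0.233628 − 0.214395 = 0.019233.
Hence σ₀² = 1/0.019233 ≈ 52.0.

σ₀² = 52.0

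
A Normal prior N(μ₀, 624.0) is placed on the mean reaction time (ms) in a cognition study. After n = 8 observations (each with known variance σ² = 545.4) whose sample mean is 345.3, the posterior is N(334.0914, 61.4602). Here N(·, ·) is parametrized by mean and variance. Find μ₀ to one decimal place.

μ₀ = 231.5

The posterior mean is a precision-weighted average: μ_n = (τ₀μ₀ + τ_data·x̄)/(τ₀+τ_data), with τ₀=1/σ₀² and τ_data=n/σ².
Here τ₀ = 1/624.0 = 0.001603 and τ_data = 8/545.4 = 0.014668, so τ_n = 0.016271.
Rearranging for μ₀: μ₀ = (μ_n·τ_n − τ_data·x̄)/τ₀ = (334.0914·0.016271 − 0.014668·345.3) / 0.001603 = 0.371141/0.001603 ≈ 231.5.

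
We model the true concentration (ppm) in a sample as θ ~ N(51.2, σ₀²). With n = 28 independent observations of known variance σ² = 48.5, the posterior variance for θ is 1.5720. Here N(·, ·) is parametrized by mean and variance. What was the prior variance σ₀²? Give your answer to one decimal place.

σ₀² = 17.0

Posterior precision equals prior precision plus data precision: 1/σ_n² = 1/σ₀² + n/σ².
So 1/σ₀² = 1/1.5720 − 28/48.5 = 0.636132 − 0.577320 = 0.058812.
Hence σ₀² = 1/0.058812 ≈ 17.0.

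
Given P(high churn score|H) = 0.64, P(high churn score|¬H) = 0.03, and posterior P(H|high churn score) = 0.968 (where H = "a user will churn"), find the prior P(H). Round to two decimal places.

Bayes' rule in odds form gives O(H|E) = O(H)·[P(E|H)/P(E|¬H)], hence O(H) = O(H|E)/LR.
Posterior odds = 0.968/(1−0.968) = 30.2500. LR = 0.64/0.03 = 21.3333.
Prior odds = 30.2500/21.3333 = 1.4180, so P(H) = 1.4180/(1+1.4180) ≈ 0.59.

P(H) = 0.59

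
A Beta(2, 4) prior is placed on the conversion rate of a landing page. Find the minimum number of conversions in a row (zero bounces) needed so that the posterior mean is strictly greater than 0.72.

After k conversions and 0 bounces the posterior is Beta(2+k, 4), with mean (2+k)/(2+4+k).
Set (2+k)/(6+k) > 0.72 and solve: k > (0.72·6 − 2)/(1 − 0.72) = 8.286.
The smallest integer exceeding 8.286 is 9.

k = 9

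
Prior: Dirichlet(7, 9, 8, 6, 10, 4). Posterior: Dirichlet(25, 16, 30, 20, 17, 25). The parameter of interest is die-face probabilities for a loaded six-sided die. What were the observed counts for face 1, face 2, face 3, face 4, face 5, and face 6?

counts (18, 7, 22, 14, 7, 21)

For a Dirichlet(α) prior with multinomial counts c, the posterior is Dirichlet(α + c) componentwise.
Counts are posterior − prior componentwise: 25−7=18, 16−9=7, 30−8=22, 20−6=14, 17−10=7, 25−4=21.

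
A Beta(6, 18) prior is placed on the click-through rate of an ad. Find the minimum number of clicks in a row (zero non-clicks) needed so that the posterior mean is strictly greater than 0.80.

k = 67

After k clicks and 0 non-clicks the posterior is Beta(6+k, 18), with mean (6+k)/(6+18+k).
Set (6+k)/(24+k) > 0.80 and solve: k > (0.80·24 − 6)/(1 − 0.80) = 66.000.
The smallest integer exceeding 66.000 is 67.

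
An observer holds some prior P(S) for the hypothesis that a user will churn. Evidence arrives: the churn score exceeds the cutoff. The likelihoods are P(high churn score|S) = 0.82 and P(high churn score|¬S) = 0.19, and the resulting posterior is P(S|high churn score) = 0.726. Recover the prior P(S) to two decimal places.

P(S) = 0.38

Bayes' rule in odds form gives O(S|E) = O(S)·[P(E|S)/P(E|¬S)], hence O(S) = O(S|E)/LR.
Posterior odds = 0.726/(1−0.726) = 2.6496. LR = 0.82/0.19 = 4.3158.
Prior odds = 2.6496/4.3158 = 0.6139, so P(S) = 0.6139/(1+0.6139) ≈ 0.38.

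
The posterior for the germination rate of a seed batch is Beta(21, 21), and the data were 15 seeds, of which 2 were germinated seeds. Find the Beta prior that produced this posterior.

Under Beta–binomial conjugacy the posterior parameters are (a+s, b+f).
So a = 21 − 2 = 19 and b = 21 − 13 = 8.

Beta(19, 8)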